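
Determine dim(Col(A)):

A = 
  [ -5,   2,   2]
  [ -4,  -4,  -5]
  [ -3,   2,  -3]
dim(Col(A)) = 3

Row reduce:
R2 → R2 - (4/5)·R1
R3 → R3 - (3/5)·R1
R3 → R3 + (1/7)·R2
REF = 
  [   -5,     2,     2]
  [    0, -28/5, -33/5]
  [    0,     0, -36/7]
Pivot columns: 1, 2, 3 → 3 pivots.
dim(Col(A)) = number of pivot columns = 3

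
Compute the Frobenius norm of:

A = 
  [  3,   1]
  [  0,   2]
||A||_F = 3.742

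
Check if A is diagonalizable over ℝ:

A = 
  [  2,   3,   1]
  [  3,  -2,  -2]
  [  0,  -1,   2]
Yes

Characteristic polynomial: det(λI - A) = λ³ - 2λ² - 15λ + 33
By the rational root theorem any rational root is an integer dividing 33; none of those is a root, so p(λ) has no rational roots and hence (being an irreducible cubic) no repeated roots.
Discriminant of the cubic: Δ = 3873
Δ > 0 ⇒ three distinct real eigenvalues: λ ≈ -3.938, 2.311, 3.627
Three distinct real eigenvalues, so A has 3 independent eigenvectors.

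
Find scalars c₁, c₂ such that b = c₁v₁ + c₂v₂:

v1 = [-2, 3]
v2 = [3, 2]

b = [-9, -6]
c1 = 0, c2 = -3

b = 0·v1 + -3·v2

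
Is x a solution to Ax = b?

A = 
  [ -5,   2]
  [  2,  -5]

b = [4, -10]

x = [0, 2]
Yes

Ax = [4, -10] = b ✓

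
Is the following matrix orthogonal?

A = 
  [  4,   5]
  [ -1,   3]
No

AᵀA = 
  [ 17,  17]
  [ 17,  34]
≠ I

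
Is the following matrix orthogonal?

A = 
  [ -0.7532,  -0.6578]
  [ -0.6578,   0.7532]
Yes

AᵀA = 
  [  1,   0]
  [  0,   1]
≈ I (equal to I up to the 4-dp rounding of the entries)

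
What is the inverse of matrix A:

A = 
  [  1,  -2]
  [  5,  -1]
det(A) = (1)(-1) - (-2)(5) = 9
For a 2×2 matrix, A⁻¹ = (1/det(A)) · [[d, -b], [-c, a]]
    = (1/9) · [[-1, 2], [-5, 1]]

A⁻¹ = 
  [-1/9,  2/9]
  [-5/9,  1/9]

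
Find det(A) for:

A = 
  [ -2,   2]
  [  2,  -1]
-2

For a 2×2 matrix, det = ad - bc = (-2)(-1) - (2)(2) = -2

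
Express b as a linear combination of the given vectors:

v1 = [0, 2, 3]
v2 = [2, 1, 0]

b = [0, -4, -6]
c1 = -2, c2 = 0

b = -2·v1 + 0·v2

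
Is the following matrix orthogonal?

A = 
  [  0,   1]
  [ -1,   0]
Yes

AᵀA = 
  [  1,   0]
  [  0,   1]
= I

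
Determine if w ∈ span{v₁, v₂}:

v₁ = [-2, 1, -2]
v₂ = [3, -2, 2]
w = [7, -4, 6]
Yes

Form the augmented matrix and row-reduce:
[v₁|v₂|w] = 
  [ -2,   3,   7]
  [  1,  -2,  -4]
  [ -2,   2,   6]
R2 → R2 + (1/2)·R1
R3 → R3 - (1)·R1
R3 → R3 - (2)·R2
REF = 
  [  -2,    3,    7]
  [   0, -1/2, -1/2]
  [   0,    0,    0]

No row of the form [0 0 | nonzero], so the system is consistent. Back-substitution gives c₁ = -2, c₂ = 1: w = (-2)·v₁ + (1)·v₂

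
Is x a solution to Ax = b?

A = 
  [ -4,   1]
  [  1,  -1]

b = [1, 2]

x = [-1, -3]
Yes

Ax = [1, 2] = b ✓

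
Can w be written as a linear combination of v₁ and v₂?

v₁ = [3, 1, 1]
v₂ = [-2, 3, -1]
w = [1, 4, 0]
Yes

Form the augmented matrix and row-reduce:
[v₁|v₂|w] = 
  [  3,  -2,   1]
  [  1,   3,   4]
  [  1,  -1,   0]
R2 → R2 - (1/3)·R1
R3 → R3 - (1/3)·R1
R3 → R3 + (1/11)·R2
REF = 
  [   3,   -2,    1]
  [   0, 11/3, 11/3]
  [   0,    0,    0]

No row of the form [0 0 | nonzero], so the system is consistent. Back-substitution gives c₁ = 1, c₂ = 1: w = (1)·v₁ + (1)·v₂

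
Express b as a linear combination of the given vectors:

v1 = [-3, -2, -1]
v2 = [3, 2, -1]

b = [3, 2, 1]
c1 = -1, c2 = 0

b = -1·v1 + 0·v2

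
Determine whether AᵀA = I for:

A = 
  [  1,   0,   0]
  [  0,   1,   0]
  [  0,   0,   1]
Yes

AᵀA = 
  [  1,   0,   0]
  [  0,   1,   0]
  [  0,   0,   1]
= I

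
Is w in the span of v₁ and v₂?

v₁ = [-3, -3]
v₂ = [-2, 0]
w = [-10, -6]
Yes

Form the augmented matrix and row-reduce:
[v₁|v₂|w] = 
  [ -3,  -2, -10]
  [ -3,   0,  -6]
R2 → R2 - (1)·R1
REF = 
  [ -3,  -2, -10]
  [  0,   2,   4]

No row of the form [0 0 | nonzero], so the system is consistent. Back-substitution gives c₁ = 2, c₂ = 2: w = (2)·v₁ + (2)·v₂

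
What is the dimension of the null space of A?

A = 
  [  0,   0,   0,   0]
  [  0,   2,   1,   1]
nullity(A) = 3

Row reduce:
Swap R1 ↔ R2
REF = 
  [  0,   2,   1,   1]
  [  0,   0,   0,   0]
Pivot columns: 2 → 1 pivot.
rank(A) = 1, so nullity(A) = 4 - 1 = 3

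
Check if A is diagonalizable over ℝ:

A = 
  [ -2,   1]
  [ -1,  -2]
No

tr(A) = -4, det(A) = 5
Characteristic polynomial: λ² - tr(A)λ + det(A) = λ² + 4λ + 5
λ² + 4λ + 5 = 0  ⇒  λ = (-4 ± √((4)² - 4·(5)))/2 = (-4 ± √(-4))/2
  = -2 + i,  -2 - i
Eigenvalues: -2 + i, -2 - i  (≈ -2 + 1i, -2 - 1i)
Has complex eigenvalues (not diagonalizable over ℝ).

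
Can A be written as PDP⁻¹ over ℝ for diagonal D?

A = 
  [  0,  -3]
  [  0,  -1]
Yes

tr(A) = -1, det(A) = 0
Characteristic polynomial: λ² - tr(A)λ + det(A) = λ² + λ
λ² + λ = λ(λ + 1)
Eigenvalues: 0, -1
λ=-1: alg. mult. = 1, geom. mult. = 2 - rank(A - (-1)I) = 2 - 1 = 1
λ=0: alg. mult. = 1, geom. mult. = 2 - rank(A - (0)I) = 2 - 1 = 1
Sum of geometric multiplicities equals n, so A has n independent eigenvectors.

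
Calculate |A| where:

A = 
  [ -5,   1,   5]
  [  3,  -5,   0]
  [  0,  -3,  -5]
Cofactor expansion along row 1:
det(A) = (-5)·((-5)(-5) - (0)(-3)) - (1)·((3)(-5) - (0)(0)) + (5)·((3)(-3) - (-5)(0))
  = (-5)(25) - (1)(-15) + (5)(-9)
  = -155

det(A) = -155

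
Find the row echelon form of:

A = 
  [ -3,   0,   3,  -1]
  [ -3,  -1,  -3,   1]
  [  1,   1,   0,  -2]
Row operations:
R2 → R2 - (1)·R1
R3 → R3 + (1/3)·R1
R3 → R3 + (1)·R2

Resulting echelon form:
REF = 
  [  -3,    0,    3,   -1]
  [   0,   -1,   -6,    2]
  [   0,    0,   -5, -1/3]

Rank = 3 (number of non-zero pivot rows).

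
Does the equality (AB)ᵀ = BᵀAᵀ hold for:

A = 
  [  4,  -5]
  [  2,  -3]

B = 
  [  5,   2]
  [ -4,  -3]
Yes

(AB)ᵀ = 
  [ 40,  22]
  [ 23,  13]

BᵀAᵀ = 
  [ 40,  22]
  [ 23,  13]

Both sides are equal — this is the standard identity (AB)ᵀ = BᵀAᵀ, which holds for all A, B.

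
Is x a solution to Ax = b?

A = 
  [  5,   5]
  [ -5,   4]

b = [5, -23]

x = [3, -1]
No

Ax = [10, -19] ≠ b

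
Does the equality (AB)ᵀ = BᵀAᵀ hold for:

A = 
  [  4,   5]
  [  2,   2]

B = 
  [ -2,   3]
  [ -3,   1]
Yes

(AB)ᵀ = 
  [-23, -10]
  [ 17,   8]

BᵀAᵀ = 
  [-23, -10]
  [ 17,   8]

Both sides are equal — this is the standard identity (AB)ᵀ = BᵀAᵀ, which holds for all A, B.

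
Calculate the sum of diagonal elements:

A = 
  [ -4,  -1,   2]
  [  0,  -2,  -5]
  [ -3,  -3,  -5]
-11

tr(A) = -4 + -2 + -5 = -11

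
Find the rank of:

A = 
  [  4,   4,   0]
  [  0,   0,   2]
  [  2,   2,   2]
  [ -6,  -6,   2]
Row reduce:
R3 → R3 - (1/2)·R1
R4 → R4 + (3/2)·R1
R3 → R3 - (1)·R2
R4 → R4 - (1)·R2
REF = 
  [  4,   4,   0]
  [  0,   0,   2]
  [  0,   0,   0]
  [  0,   0,   0]
Pivot columns: 1, 3 → 2 pivots.

rank(A) = 2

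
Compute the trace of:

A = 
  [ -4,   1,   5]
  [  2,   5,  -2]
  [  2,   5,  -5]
-4

tr(A) = -4 + 5 + -5 = -4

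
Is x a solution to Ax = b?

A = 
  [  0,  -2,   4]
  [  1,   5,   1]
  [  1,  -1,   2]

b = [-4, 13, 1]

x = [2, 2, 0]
No

Ax = [-4, 12, 0] ≠ b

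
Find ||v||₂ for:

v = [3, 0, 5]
5.831

||v||₂ = √((3)² + (0)² + (5)²) = √34 = 5.831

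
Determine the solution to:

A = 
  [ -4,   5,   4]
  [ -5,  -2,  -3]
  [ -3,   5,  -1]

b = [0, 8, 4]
Row reduce the augmented matrix [A|b]:
R2 → R2 - (5/4)·R1
R3 → R3 - (3/4)·R1
R3 → R3 + (5/33)·R2
REF = 
  [     -4,       5,       4,       0]
  [      0,   -33/4,      -8,       8]
  [      0,       0, -172/33,  172/33]

Back-substitution:
x₃ = (172/33) / (-172/33) = -1
x₂ = (8 - (-8)(-1)) / (-33/4) = 0
x₁ = (0 - (5)(0) - (4)(-1)) / (-4) = -1

x = [-1, 0, -1]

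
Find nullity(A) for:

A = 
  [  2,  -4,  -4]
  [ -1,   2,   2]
nullity(A) = 2

Row reduce:
R2 → R2 + (1/2)·R1
REF = 
  [  2,  -4,  -4]
  [  0,   0,   0]
Pivot columns: 1 → 1 pivot.
rank(A) = 1, so nullity(A) = 3 - 1 = 2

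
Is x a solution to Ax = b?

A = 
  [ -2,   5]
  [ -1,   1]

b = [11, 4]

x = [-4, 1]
No

Ax = [13, 5] ≠ b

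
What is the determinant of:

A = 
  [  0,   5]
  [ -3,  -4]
For a 2×2 matrix, det = ad - bc = (0)(-4) - (5)(-3) = 15

det(A) = 15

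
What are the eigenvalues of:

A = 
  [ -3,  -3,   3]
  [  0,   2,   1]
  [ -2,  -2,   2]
Characteristic polynomial: det(λI - A) = λ³ - λ²
The constant term is 0, so λ = 0 is a root: p(λ) = λ(λ² - λ)
λ² - λ = λ(λ - 1)

λ = 0, 1, 0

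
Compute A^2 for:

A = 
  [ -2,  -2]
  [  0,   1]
A² = A·A:
A²[1,1] = (-2)(-2) + (-2)(0) = 4
A²[1,2] = (-2)(-2) + (-2)(1) = 2
A²[2,1] = (0)(-2) + (1)(0) = 0
A²[2,2] = (0)(-2) + (1)(1) = 1
A² = 
  [  4,   2]
  [  0,   1]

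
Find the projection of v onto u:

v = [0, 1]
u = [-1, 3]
v·u = (0)(-1) + (1)(3) = 3
u·u = (-1)² + (3)² = 10
proj_u(v) = (v·u / u·u) × u = (3/10) × u

proj_u(v) = [-3/10, 9/10]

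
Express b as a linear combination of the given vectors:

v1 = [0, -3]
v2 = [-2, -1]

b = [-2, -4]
c1 = 1, c2 = 1

b = 1·v1 + 1·v2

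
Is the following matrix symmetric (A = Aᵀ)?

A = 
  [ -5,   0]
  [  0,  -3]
Yes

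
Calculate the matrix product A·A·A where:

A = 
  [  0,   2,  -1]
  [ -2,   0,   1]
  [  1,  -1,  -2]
A² = A·A:
A²[1,1] = (0)(0) + (2)(-2) + (-1)(1) = -5
A²[1,2] = (0)(2) + (2)(0) + (-1)(-1) = 1
A²[1,3] = (0)(-1) + (2)(1) + (-1)(-2) = 4
A²[2,1] = (-2)(0) + (0)(-2) + (1)(1) = 1
A²[2,2] = (-2)(2) + (0)(0) + (1)(-1) = -5
A²[2,3] = (-2)(-1) + (0)(1) + (1)(-2) = 0
A²[3,1] = (1)(0) + (-1)(-2) + (-2)(1) = 0
A²[3,2] = (1)(2) + (-1)(0) + (-2)(-1) = 4
A²[3,3] = (1)(-1) + (-1)(1) + (-2)(-2) = 2
A² = 
  [ -5,   1,   4]
  [  1,  -5,   0]
  [  0,   4,   2]

A^3 = A^2·A:
A^3[1,1] = (-5)(0) + (1)(-2) + (4)(1) = 2
A^3[1,2] = (-5)(2) + (1)(0) + (4)(-1) = -14
A^3[1,3] = (-5)(-1) + (1)(1) + (4)(-2) = -2
A^3[2,1] = (1)(0) + (-5)(-2) + (0)(1) = 10
A^3[2,2] = (1)(2) + (-5)(0) + (0)(-1) = 2
A^3[2,3] = (1)(-1) + (-5)(1) + (0)(-2) = -6
A^3[3,1] = (0)(0) + (4)(-2) + (2)(1) = -6
A^3[3,2] = (0)(2) + (4)(0) + (2)(-1) = -2
A^3[3,3] = (0)(-1) + (4)(1) + (2)(-2) = 0
A^3 = 
  [  2, -14,  -2]
  [ 10,   2,  -6]
  [ -6,  -2,   0]

Therefore
A^3 = 
  [  2, -14,  -2]
  [ 10,   2,  -6]
  [ -6,  -2,   0]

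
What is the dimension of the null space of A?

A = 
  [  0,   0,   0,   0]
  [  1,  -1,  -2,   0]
nullity(A) = 3

Row reduce:
Swap R1 ↔ R2
REF = 
  [  1,  -1,  -2,   0]
  [  0,   0,   0,   0]
Pivot columns: 1 → 1 pivot.
rank(A) = 1, so nullity(A) = 4 - 1 = 3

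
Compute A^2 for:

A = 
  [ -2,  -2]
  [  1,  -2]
A² = A·A:
A²[1,1] = (-2)(-2) + (-2)(1) = 2
A²[1,2] = (-2)(-2) + (-2)(-2) = 8
A²[2,1] = (1)(-2) + (-2)(1) = -4
A²[2,2] = (1)(-2) + (-2)(-2) = 2
A² = 
  [  2,   8]
  [ -4,   2]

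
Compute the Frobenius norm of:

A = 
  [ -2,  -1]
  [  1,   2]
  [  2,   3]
||A||_F = 4.796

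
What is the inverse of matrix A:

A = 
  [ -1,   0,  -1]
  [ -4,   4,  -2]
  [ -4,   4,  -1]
det(A) = (-1)·((4)(-1) - (-2)(4)) - (0)·((-4)(-1) - (-2)(-4)) + (-1)·((-4)(4) - (4)(-4))
  = (-1)(4) - (0)(-4) + (-1)(0)
  = -4
det(A) = -4 ≠ 0, so A is invertible.

Cofactors Cᵢⱼ = (-1)ⁱ⁺ʲ·Mᵢⱼ:
C = 
  [  4,   4,   0]
  [ -4,  -3,   4]
  [  4,   2,  -4]

adj(A) = Cᵀ:
adj(A) = 
  [  4,  -4,   4]
  [  4,  -3,   2]
  [  0,   4,  -4]

A⁻¹ = (-1/4) · adj(A):
A⁻¹ = 
  [  -1,    1,   -1]
  [  -1,  3/4, -1/2]
  [   0,   -1,    1]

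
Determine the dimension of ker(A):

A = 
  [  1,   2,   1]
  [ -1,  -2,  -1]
nullity(A) = 2

Row reduce:
R2 → R2 + (1)·R1
REF = 
  [  1,   2,   1]
  [  0,   0,   0]
Pivot columns: 1 → 1 pivot.
rank(A) = 1, so nullity(A) = 3 - 1 = 2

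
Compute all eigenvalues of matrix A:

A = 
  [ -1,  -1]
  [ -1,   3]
tr(A) = 2, det(A) = -4
Characteristic polynomial: λ² - tr(A)λ + det(A) = λ² - 2λ - 4
λ² - 2λ - 4 = 0  ⇒  λ = (2 ± √((-2)² - 4·(-4)))/2 = (2 ± √(20))/2
  = 1 + √5,  1 - √5

λ = 1 + √5, 1 - √5  (≈ 3.236, -1.236)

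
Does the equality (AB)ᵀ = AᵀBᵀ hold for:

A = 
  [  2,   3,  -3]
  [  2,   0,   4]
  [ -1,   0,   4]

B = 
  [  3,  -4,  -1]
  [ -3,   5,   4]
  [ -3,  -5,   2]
No

(AB)ᵀ = 
  [  6,  -6, -15]
  [ 22, -28, -16]
  [  4,   6,   9]

AᵀBᵀ = 
  [ -1,   0, -18]
  [  9,  -9,  -9]
  [-29,  45,  -3]

The two matrices differ, so (AB)ᵀ ≠ AᵀBᵀ in general. The correct identity is (AB)ᵀ = BᵀAᵀ.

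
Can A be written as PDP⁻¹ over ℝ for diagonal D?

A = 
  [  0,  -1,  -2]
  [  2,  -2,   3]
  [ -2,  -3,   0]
No

Characteristic polynomial: det(λI - A) = λ³ + 2λ² + 7λ - 26
By the rational root theorem any rational root is an integer dividing 26; none of those is a root, so p(λ) has no rational roots and hence (being an irreducible cubic) no repeated roots.
Discriminant of the cubic: Δ = -25148
Δ < 0 ⇒ one real eigenvalue and a complex-conjugate pair: λ ≈ -1.922 + 3.225i, -1.922 - 3.225i, 1.845
Has complex eigenvalues (not diagonalizable over ℝ).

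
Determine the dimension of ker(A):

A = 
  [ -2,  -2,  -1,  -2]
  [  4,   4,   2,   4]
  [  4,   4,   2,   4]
nullity(A) = 3

Row reduce:
R2 → R2 + (2)·R1
R3 → R3 + (2)·R1
REF = 
  [ -2,  -2,  -1,  -2]
  [  0,   0,   0,   0]
  [  0,   0,   0,   0]
Pivot columns: 1 → 1 pivot.
rank(A) = 1, so nullity(A) = 4 - 1 = 3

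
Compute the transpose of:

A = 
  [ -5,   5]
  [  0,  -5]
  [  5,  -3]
Aᵀ = 
  [ -5,   0,   5]
  [  5,  -5,  -3]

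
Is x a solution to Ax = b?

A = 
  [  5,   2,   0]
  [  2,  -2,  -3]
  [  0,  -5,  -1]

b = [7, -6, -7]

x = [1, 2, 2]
No

Ax = [9, -8, -12] ≠ b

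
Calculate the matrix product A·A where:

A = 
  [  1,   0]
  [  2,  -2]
A² = A·A:
A²[1,1] = (1)(1) + (0)(2) = 1
A²[1,2] = (1)(0) + (0)(-2) = 0
A²[2,1] = (2)(1) + (-2)(2) = -2
A²[2,2] = (2)(0) + (-2)(-2) = 4
A² = 
  [  1,   0]
  [ -2,   4]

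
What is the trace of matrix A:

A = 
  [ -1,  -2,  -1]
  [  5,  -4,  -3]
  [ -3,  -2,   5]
0

tr(A) = -1 + -4 + 5 = 0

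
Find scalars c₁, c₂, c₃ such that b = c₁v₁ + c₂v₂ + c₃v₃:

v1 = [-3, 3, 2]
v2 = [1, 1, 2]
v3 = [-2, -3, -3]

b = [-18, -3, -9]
c1 = 3, c2 = -3, c3 = 3

b = 3·v1 + -3·v2 + 3·v3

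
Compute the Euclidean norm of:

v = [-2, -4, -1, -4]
6.083

||v||₂ = √((-2)² + (-4)² + (-1)² + (-4)²) = √37 = 6.083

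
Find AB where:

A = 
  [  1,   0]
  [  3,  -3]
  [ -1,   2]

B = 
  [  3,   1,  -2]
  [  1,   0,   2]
AB = 
  [  3,   1,  -2]
  [  6,   3, -12]
  [ -1,  -1,   6]

A is 3×2 and B is 2×3, so AB is 3×3. Each entry is (row of A)·(column of B):
AB[1,1] = (1)(3) + (0)(1) = 3
AB[1,2] = (1)(1) + (0)(0) = 1
AB[1,3] = (1)(-2) + (0)(2) = -2
AB[2,1] = (3)(3) + (-3)(1) = 6
AB[2,2] = (3)(1) + (-3)(0) = 3
AB[2,3] = (3)(-2) + (-3)(2) = -12
AB[3,1] = (-1)(3) + (2)(1) = -1
AB[3,2] = (-1)(1) + (2)(0) = -1
AB[3,3] = (-1)(-2) + (2)(2) = 6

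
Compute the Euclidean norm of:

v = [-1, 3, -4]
5.099

||v||₂ = √((-1)² + (3)² + (-4)²) = √26 = 5.099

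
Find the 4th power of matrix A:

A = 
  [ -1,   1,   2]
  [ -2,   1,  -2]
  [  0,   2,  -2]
A² = A·A:
A²[1,1] = (-1)(-1) + (1)(-2) + (2)(0) = -1
A²[1,2] = (-1)(1) + (1)(1) + (2)(2) = 4
A²[1,3] = (-1)(2) + (1)(-2) + (2)(-2) = -8
A²[2,1] = (-2)(-1) + (1)(-2) + (-2)(0) = 0
A²[2,2] = (-2)(1) + (1)(1) + (-2)(2) = -5
A²[2,3] = (-2)(2) + (1)(-2) + (-2)(-2) = -2
A²[3,1] = (0)(-1) + (2)(-2) + (-2)(0) = -4
A²[3,2] = (0)(1) + (2)(1) + (-2)(2) = -2
A²[3,3] = (0)(2) + (2)(-2) + (-2)(-2) = 0
A² = 
  [ -1,   4,  -8]
  [  0,  -5,  -2]
  [ -4,  -2,   0]

A^3 = A^2·A:
A^3[1,1] = (-1)(-1) + (4)(-2) + (-8)(0) = -7
A^3[1,2] = (-1)(1) + (4)(1) + (-8)(2) = -13
A^3[1,3] = (-1)(2) + (4)(-2) + (-8)(-2) = 6
A^3[2,1] = (0)(-1) + (-5)(-2) + (-2)(0) = 10
A^3[2,2] = (0)(1) + (-5)(1) + (-2)(2) = -9
A^3[2,3] = (0)(2) + (-5)(-2) + (-2)(-2) = 14
A^3[3,1] = (-4)(-1) + (-2)(-2) + (0)(0) = 8
A^3[3,2] = (-4)(1) + (-2)(1) + (0)(2) = -6
A^3[3,3] = (-4)(2) + (-2)(-2) + (0)(-2) = -4
A^3 = 
  [ -7, -13,   6]
  [ 10,  -9,  14]
  [  8,  -6,  -4]

A^4 = A^3·A:
A^4[1,1] = (-7)(-1) + (-13)(-2) + (6)(0) = 33
A^4[1,2] = (-7)(1) + (-13)(1) + (6)(2) = -8
A^4[1,3] = (-7)(2) + (-13)(-2) + (6)(-2) = 0
A^4[2,1] = (10)(-1) + (-9)(-2) + (14)(0) = 8
A^4[2,2] = (10)(1) + (-9)(1) + (14)(2) = 29
A^4[2,3] = (10)(2) + (-9)(-2) + (14)(-2) = 10
A^4[3,1] = (8)(-1) + (-6)(-2) + (-4)(0) = 4
A^4[3,2] = (8)(1) + (-6)(1) + (-4)(2) = -6
A^4[3,3] = (8)(2) + (-6)(-2) + (-4)(-2) = 36
A^4 = 
  [ 33,  -8,   0]
  [  8,  29,  10]
  [  4,  -6,  36]

Therefore
A^4 = 
  [ 33,  -8,   0]
  [  8,  29,  10]
  [  4,  -6,  36]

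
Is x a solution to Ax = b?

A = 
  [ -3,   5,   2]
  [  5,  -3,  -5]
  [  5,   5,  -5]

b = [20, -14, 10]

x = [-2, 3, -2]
No

Ax = [17, -9, 15] ≠ b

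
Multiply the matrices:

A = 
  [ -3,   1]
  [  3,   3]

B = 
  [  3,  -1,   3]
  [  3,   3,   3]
A is 2×2 and B is 2×3, so AB is 2×3. Each entry is (row of A)·(column of B):
AB[1,1] = (-3)(3) + (1)(3) = -6
AB[1,2] = (-3)(-1) + (1)(3) = 6
AB[1,3] = (-3)(3) + (1)(3) = -6
AB[2,1] = (3)(3) + (3)(3) = 18
AB[2,2] = (3)(-1) + (3)(3) = 6
AB[2,3] = (3)(3) + (3)(3) = 18

AB = 
  [ -6,   6,  -6]
  [ 18,   6,  18]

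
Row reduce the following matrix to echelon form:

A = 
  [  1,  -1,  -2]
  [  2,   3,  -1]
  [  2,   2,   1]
Row operations:
R2 → R2 - (2)·R1
R3 → R3 - (2)·R1
R3 → R3 - (4/5)·R2

Resulting echelon form:
REF = 
  [   1,   -1,   -2]
  [   0,    5,    3]
  [   0,    0, 13/5]

Rank = 3 (number of non-zero pivot rows).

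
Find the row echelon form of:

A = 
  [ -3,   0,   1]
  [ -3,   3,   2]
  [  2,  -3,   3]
Row operations:
R2 → R2 - (1)·R1
R3 → R3 + (2/3)·R1
R3 → R3 + (1)·R2

Resulting echelon form:
REF = 
  [  -3,    0,    1]
  [   0,    3,    1]
  [   0,    0, 14/3]

Rank = 3 (number of non-zero pivot rows).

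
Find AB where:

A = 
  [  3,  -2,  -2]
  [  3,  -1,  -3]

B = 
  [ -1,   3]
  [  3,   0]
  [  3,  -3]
A is 2×3 and B is 3×2, so AB is 2×2. Each entry is (row of A)·(column of B):
AB[1,1] = (3)(-1) + (-2)(3) + (-2)(3) = -15
AB[1,2] = (3)(3) + (-2)(0) + (-2)(-3) = 15
AB[2,1] = (3)(-1) + (-1)(3) + (-3)(3) = -15
AB[2,2] = (3)(3) + (-1)(0) + (-3)(-3) = 18

AB = 
  [-15,  15]
  [-15,  18]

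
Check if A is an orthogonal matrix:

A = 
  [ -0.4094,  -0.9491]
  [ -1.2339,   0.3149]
No

AᵀA = 
  [  1.6901,   0]
  [  0,   1]
≠ I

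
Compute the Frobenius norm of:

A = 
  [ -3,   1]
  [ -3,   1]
||A||_F = 4.472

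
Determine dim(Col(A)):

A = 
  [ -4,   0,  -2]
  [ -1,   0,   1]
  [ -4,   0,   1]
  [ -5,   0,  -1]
Row reduce:
R2 → R2 - (1/4)·R1
R3 → R3 - (1)·R1
R4 → R4 - (5/4)·R1
R3 → R3 - (2)·R2
R4 → R4 - (1)·R2
REF = 
  [ -4,   0,  -2]
  [  0,   0, 3/2]
  [  0,   0,   0]
  [  0,   0,   0]
Pivot columns: 1, 3 → 2 pivots.
dim(Col(A)) = number of pivot columns = 2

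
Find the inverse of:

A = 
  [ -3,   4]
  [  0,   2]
det(A) = (-3)(2) - (4)(0) = -6
For a 2×2 matrix, A⁻¹ = (1/det(A)) · [[d, -b], [-c, a]]
    = (-1/6) · [[2, -4], [0, -3]]

A⁻¹ = 
  [-1/3,  2/3]
  [   0,  1/2]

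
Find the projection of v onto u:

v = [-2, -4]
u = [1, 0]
v·u = (-2)(1) + (-4)(0) = -2
u·u = (1)² + (0)² = 1
proj_u(v) = (v·u / u·u) × u = (-2/1) × u = (-2) × u

proj_u(v) = [-2, 0]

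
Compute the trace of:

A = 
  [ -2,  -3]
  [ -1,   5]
3

tr(A) = -2 + 5 = 3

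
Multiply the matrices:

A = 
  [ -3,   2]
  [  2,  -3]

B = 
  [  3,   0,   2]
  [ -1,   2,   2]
AB = 
  [-11,   4,  -2]
  [  9,  -6,  -2]

A is 2×2 and B is 2×3, so AB is 2×3. Each entry is (row of A)·(column of B):
AB[1,1] = (-3)(3) + (2)(-1) = -11
AB[1,2] = (-3)(0) + (2)(2) = 4
AB[1,3] = (-3)(2) + (2)(2) = -2
AB[2,1] = (2)(3) + (-3)(-1) = 9
AB[2,2] = (2)(0) + (-3)(2) = -6
AB[2,3] = (2)(2) + (-3)(2) = -2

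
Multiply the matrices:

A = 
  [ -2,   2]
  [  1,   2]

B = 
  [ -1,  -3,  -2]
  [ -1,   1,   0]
AB = 
  [  0,   8,   4]
  [ -3,  -1,  -2]

A is 2×2 and B is 2×3, so AB is 2×3. Each entry is (row of A)·(column of B):
AB[1,1] = (-2)(-1) + (2)(-1) = 0
AB[1,2] = (-2)(-3) + (2)(1) = 8
AB[1,3] = (-2)(-2) + (2)(0) = 4
AB[2,1] = (1)(-1) + (2)(-1) = -3
AB[2,2] = (1)(-3) + (2)(1) = -1
AB[2,3] = (1)(-2) + (2)(0) = -2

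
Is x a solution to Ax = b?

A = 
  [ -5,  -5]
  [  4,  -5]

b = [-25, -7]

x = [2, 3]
Yes

Ax = [-25, -7] = b ✓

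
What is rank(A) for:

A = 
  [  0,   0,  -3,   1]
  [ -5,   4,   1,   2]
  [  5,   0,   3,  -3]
Row reduce:
Swap R1 ↔ R2
R3 → R3 + (1)·R1
Swap R2 ↔ R3
REF = 
  [ -5,   4,   1,   2]
  [  0,   4,   4,  -1]
  [  0,   0,  -3,   1]
Pivot columns: 1, 2, 3 → 3 pivots.

rank(A) = 3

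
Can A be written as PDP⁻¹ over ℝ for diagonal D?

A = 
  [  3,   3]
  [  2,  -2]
Yes

tr(A) = 1, det(A) = -12
Characteristic polynomial: λ² - tr(A)λ + det(A) = λ² - λ - 12
λ² - λ - 12 = (λ + 3)(λ - 4)
Eigenvalues: 4, -3
λ=-3: alg. mult. = 1, geom. mult. = 2 - rank(A - (-3)I) = 2 - 1 = 1
λ=4: alg. mult. = 1, geom. mult. = 2 - rank(A - (4)I) = 2 - 1 = 1
Sum of geometric multiplicities equals n, so A has n independent eigenvectors.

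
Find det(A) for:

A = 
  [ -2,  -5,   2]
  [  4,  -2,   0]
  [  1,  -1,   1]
20

Cofactor expansion along row 1:
det(A) = (-2)·((-2)(1) - (0)(-1)) - (-5)·((4)(1) - (0)(1)) + (2)·((4)(-1) - (-2)(1))
  = (-2)(-2) - (-5)(4) + (2)(-2)
  = 20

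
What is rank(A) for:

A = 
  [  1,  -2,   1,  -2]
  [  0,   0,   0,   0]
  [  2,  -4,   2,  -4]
Row reduce:
R3 → R3 - (2)·R1
REF = 
  [  1,  -2,   1,  -2]
  [  0,   0,   0,   0]
  [  0,   0,   0,   0]
Pivot columns: 1 → 1 pivot.

rank(A) = 1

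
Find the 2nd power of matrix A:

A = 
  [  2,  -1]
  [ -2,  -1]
A² = A·A:
A²[1,1] = (2)(2) + (-1)(-2) = 6
A²[1,2] = (2)(-1) + (-1)(-1) = -1
A²[2,1] = (-2)(2) + (-1)(-2) = -2
A²[2,2] = (-2)(-1) + (-1)(-1) = 3
A² = 
  [  6,  -1]
  [ -2,   3]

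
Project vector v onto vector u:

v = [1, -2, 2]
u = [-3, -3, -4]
v·u = (1)(-3) + (-2)(-3) + (2)(-4) = -5
u·u = (-3)² + (-3)² + (-4)² = 34
proj_u(v) = (v·u / u·u) × u = (-5/34) × u

proj_u(v) = [15/34, 15/34, 10/17]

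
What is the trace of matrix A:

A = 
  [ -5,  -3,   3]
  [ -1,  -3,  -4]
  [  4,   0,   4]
-4

tr(A) = -5 + -3 + 4 = -4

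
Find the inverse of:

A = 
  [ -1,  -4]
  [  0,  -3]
det(A) = (-1)(-3) - (-4)(0) = 3
For a 2×2 matrix, A⁻¹ = (1/det(A)) · [[d, -b], [-c, a]]
    = (1/3) · [[-3, 4], [0, -1]]

A⁻¹ = 
  [  -1,  4/3]
  [   0, -1/3]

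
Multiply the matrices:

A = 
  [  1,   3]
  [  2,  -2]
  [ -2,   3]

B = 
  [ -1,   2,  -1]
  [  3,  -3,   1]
A is 3×2 and B is 2×3, so AB is 3×3. Each entry is (row of A)·(column of B):
AB[1,1] = (1)(-1) + (3)(3) = 8
AB[1,2] = (1)(2) + (3)(-3) = -7
AB[1,3] = (1)(-1) + (3)(1) = 2
AB[2,1] = (2)(-1) + (-2)(3) = -8
AB[2,2] = (2)(2) + (-2)(-3) = 10
AB[2,3] = (2)(-1) + (-2)(1) = -4
AB[3,1] = (-2)(-1) + (3)(3) = 11
AB[3,2] = (-2)(2) + (3)(-3) = -13
AB[3,3] = (-2)(-1) + (3)(1) = 5

AB = 
  [  8,  -7,   2]
  [ -8,  10,  -4]
  [ 11, -13,   5]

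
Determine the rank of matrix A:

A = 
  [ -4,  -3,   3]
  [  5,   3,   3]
Row reduce:
R2 → R2 + (5/4)·R1
REF = 
  [  -4,   -3,    3]
  [   0, -3/4, 27/4]
Pivot columns: 1, 2 → 2 pivots.

rank(A) = 2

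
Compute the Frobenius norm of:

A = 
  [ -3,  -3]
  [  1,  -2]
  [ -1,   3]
||A||_F = 5.745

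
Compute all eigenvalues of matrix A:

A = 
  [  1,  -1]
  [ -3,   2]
λ = (3 + √13)/2, (3 - √13)/2  (≈ 3.303, -0.3028)

tr(A) = 3, det(A) = -1
Characteristic polynomial: λ² - tr(A)λ + det(A) = λ² - 3λ - 1
λ² - 3λ - 1 = 0  ⇒  λ = (3 ± √((-3)² - 4·(-1)))/2 = (3 ± √(13))/2
  = (3 + √13)/2,  (3 - √13)/2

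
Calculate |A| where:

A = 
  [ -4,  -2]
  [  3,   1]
2

For a 2×2 matrix, det = ad - bc = (-4)(1) - (-2)(3) = 2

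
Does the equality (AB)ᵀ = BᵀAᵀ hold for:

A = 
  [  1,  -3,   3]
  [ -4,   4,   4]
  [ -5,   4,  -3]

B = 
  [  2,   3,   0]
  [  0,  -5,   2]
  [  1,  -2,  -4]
Yes

(AB)ᵀ = 
  [  5,  -4, -13]
  [ 12, -40, -29]
  [-18,  -8,  20]

BᵀAᵀ = 
  [  5,  -4, -13]
  [ 12, -40, -29]
  [-18,  -8,  20]

Both sides are equal — this is the standard identity (AB)ᵀ = BᵀAᵀ, which holds for all A, B.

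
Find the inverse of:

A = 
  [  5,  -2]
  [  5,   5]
det(A) = (5)(5) - (-2)(5) = 35
For a 2×2 matrix, A⁻¹ = (1/det(A)) · [[d, -b], [-c, a]]
    = (1/35) · [[5, 2], [-5, 5]]

A⁻¹ = 
  [ 1/7, 2/35]
  [-1/7,  1/7]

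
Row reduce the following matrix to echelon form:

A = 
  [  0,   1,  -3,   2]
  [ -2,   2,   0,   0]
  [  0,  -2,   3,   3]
Row operations:
Swap R1 ↔ R2
R3 → R3 + (2)·R2

Resulting echelon form:
REF = 
  [ -2,   2,   0,   0]
  [  0,   1,  -3,   2]
  [  0,   0,  -3,   7]

Rank = 3 (number of non-zero pivot rows).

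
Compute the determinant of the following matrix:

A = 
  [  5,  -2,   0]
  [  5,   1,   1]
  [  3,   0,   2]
24

Cofactor expansion along row 1:
det(A) = (5)·((1)(2) - (1)(0)) - (-2)·((5)(2) - (1)(3)) + (0)·((5)(0) - (1)(3))
  = (5)(2) - (-2)(7) + (0)(-3)
  = 24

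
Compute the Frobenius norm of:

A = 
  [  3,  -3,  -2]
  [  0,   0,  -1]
||A||_F = 4.796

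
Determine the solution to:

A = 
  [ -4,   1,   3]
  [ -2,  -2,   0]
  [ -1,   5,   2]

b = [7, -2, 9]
Row reduce the augmented matrix [A|b]:
R2 → R2 - (1/2)·R1
R3 → R3 - (1/4)·R1
R3 → R3 + (19/10)·R2
REF = 
  [   -4,     1,     3,     7]
  [    0,  -5/2,  -3/2, -11/2]
  [    0,     0,  -8/5, -16/5]

Back-substitution:
x₃ = (-16/5) / (-8/5) = 2
x₂ = (-11/2 - (-3/2)(2)) / (-5/2) = 1
x₁ = (7 - (1)(1) - (3)(2)) / (-4) = 0

x = [0, 1, 2]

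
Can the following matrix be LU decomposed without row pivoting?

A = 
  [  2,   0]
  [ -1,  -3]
Yes.
A[1,1] = 2 ≠ 0, so Gaussian elimination proceeds without a row swap: multiplier ℓ₂₁ = (-1)/(2) = -1/2, and U[2,2] = -3 - (-1/2)(0) = -3.
L = 
  [   1,    0]
  [-1/2,    1]
U = 
  [  2,   0]
  [  0,  -3]
Check row 2 of LU: [(-1/2)(2), (-1/2)(0) + (-3)] = [-1, -3] = row 2 of A ✓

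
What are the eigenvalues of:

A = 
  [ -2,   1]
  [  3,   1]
λ = (-1 + √21)/2, (-1 - √21)/2  (≈ 1.791, -2.791)

tr(A) = -1, det(A) = -5
Characteristic polynomial: λ² - tr(A)λ + det(A) = λ² + λ - 5
λ² + λ - 5 = 0  ⇒  λ = (-1 ± √((1)² - 4·(-5)))/2 = (-1 ± √(21))/2
  = (-1 + √21)/2,  (-1 - √21)/2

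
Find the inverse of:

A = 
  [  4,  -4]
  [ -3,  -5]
det(A) = (4)(-5) - (-4)(-3) = -32
For a 2×2 matrix, A⁻¹ = (1/det(A)) · [[d, -b], [-c, a]]
    = (-1/32) · [[-5, 4], [3, 4]]

A⁻¹ = 
  [ 5/32,  -1/8]
  [-3/32,  -1/8]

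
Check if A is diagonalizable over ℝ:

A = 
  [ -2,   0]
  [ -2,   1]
Yes

tr(A) = -1, det(A) = -2
Characteristic polynomial: λ² - tr(A)λ + det(A) = λ² + λ - 2
λ² + λ - 2 = (λ + 2)(λ - 1)
Eigenvalues: 1, -2
λ=-2: alg. mult. = 1, geom. mult. = 2 - rank(A - (-2)I) = 2 - 1 = 1
λ=1: alg. mult. = 1, geom. mult. = 2 - rank(A - (1)I) = 2 - 1 = 1
Sum of geometric multiplicities equals n, so A has n independent eigenvectors.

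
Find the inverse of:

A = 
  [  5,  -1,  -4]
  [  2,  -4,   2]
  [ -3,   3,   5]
det(A) = (5)·((-4)(5) - (2)(3)) - (-1)·((2)(5) - (2)(-3)) + (-4)·((2)(3) - (-4)(-3))
  = (5)(-26) - (-1)(16) + (-4)(-6)
  = -90
det(A) = -90 ≠ 0, so A is invertible.

Cofactors Cᵢⱼ = (-1)ⁱ⁺ʲ·Mᵢⱼ:
C = 
  [-26, -16,  -6]
  [ -7,  13, -12]
  [-18, -18, -18]

adj(A) = Cᵀ:
adj(A) = 
  [-26,  -7, -18]
  [-16,  13, -18]
  [ -6, -12, -18]

A⁻¹ = (-1/90) · adj(A):
A⁻¹ = 
  [ 13/45,   7/90,    1/5]
  [  8/45, -13/90,    1/5]
  [  1/15,   2/15,    1/5]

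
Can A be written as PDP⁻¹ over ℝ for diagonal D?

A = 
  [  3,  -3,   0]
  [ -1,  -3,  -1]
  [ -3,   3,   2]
No

Characteristic polynomial: det(λI - A) = λ³ - 2λ² - 9λ + 24
By the rational root theorem any rational root is an integer dividing 24; none of those is a root, so p(λ) has no rational roots and hence (being an irreducible cubic) no repeated roots.
Discriminant of the cubic: Δ = -3768
Δ < 0 ⇒ one real eigenvalue and a complex-conjugate pair: λ ≈ -3.187, 2.593 + 0.897i, 2.593 - 0.897i
Has complex eigenvalues (not diagonalizable over ℝ).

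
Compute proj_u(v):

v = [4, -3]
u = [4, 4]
v·u = (4)(4) + (-3)(4) = 4
u·u = (4)² + (4)² = 32
proj_u(v) = (v·u / u·u) × u = (4/32) × u = (1/8) × u

proj_u(v) = [1/2, 1/2]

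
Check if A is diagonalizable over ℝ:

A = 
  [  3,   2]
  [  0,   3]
No

tr(A) = 6, det(A) = 9
Characteristic polynomial: λ² - tr(A)λ + det(A) = λ² - 6λ + 9
λ² - 6λ + 9 = (λ - 3)²
Eigenvalues: 3, 3
λ=3: alg. mult. = 2, geom. mult. = 2 - rank(A - (3)I) = 2 - 1 = 1
Sum of geometric multiplicities = 1 < n = 2, so there aren't enough independent eigenvectors.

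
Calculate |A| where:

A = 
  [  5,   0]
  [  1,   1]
For a 2×2 matrix, det = ad - bc = (5)(1) - (0)(1) = 5

det(A) = 5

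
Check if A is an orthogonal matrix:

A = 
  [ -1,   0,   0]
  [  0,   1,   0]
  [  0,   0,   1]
Yes

AᵀA = 
  [  1,   0,   0]
  [  0,   1,   0]
  [  0,   0,   1]
= I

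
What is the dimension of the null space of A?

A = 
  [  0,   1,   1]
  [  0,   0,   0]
nullity(A) = 2

Row reduce:
(no row operations needed)
REF = 
  [  0,   1,   1]
  [  0,   0,   0]
Pivot columns: 2 → 1 pivot.
rank(A) = 1, so nullity(A) = 3 - 1 = 2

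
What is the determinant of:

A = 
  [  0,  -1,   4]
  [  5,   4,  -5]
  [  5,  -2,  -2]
Cofactor expansion along row 1:
det(A) = (0)·((4)(-2) - (-5)(-2)) - (-1)·((5)(-2) - (-5)(5)) + (4)·((5)(-2) - (4)(5))
  = (0)(-18) - (-1)(15) + (4)(-30)
  = -105

det(A) = -105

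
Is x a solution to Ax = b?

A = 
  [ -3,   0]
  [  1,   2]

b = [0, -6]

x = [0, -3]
Yes

Ax = [0, -6] = b ✓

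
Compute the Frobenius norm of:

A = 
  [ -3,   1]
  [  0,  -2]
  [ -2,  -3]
||A||_F = 5.196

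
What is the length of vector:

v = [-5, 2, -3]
6.164

||v||₂ = √((-5)² + (2)² + (-3)²) = √38 = 6.164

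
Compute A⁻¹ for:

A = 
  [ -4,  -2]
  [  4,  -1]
det(A) = (-4)(-1) - (-2)(4) = 12
For a 2×2 matrix, A⁻¹ = (1/det(A)) · [[d, -b], [-c, a]]
    = (1/12) · [[-1, 2], [-4, -4]]

A⁻¹ = 
  [-1/12,   1/6]
  [ -1/3,  -1/3]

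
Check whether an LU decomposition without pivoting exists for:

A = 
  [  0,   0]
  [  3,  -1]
No.
A[1,1] = 0 but A[2,1] = 3 ≠ 0. Any LU with L unit lower triangular has (LU)[1,1] = U[1,1] and (LU)[2,1] = L[2,1]·U[1,1]; matching A forces U[1,1] = 0, which then forces (LU)[2,1] = 0 ≠ 3. A row swap (pivoting) is required.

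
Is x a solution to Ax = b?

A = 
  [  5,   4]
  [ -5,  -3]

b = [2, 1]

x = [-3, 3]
No

Ax = [-3, 6] ≠ b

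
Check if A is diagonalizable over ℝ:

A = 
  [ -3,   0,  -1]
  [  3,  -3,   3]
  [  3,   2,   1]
Yes

Characteristic polynomial: det(λI - A) = λ³ + 5λ² - 12
Testing integer divisors of the constant term: p(-2) = 0, so (λ + 2) is a factor:
p(λ) = (λ + 2)(λ² + 3λ - 6)
λ² + 3λ - 6 = 0  ⇒  λ = (-3 ± √((3)² - 4·(-6)))/2 = (-3 ± √(33))/2
  = (-3 + √33)/2,  (-3 - √33)/2
Eigenvalues: -2, (-3 + √33)/2, (-3 - √33)/2  (≈ -2, 1.372, -4.372)
The two irrational eigenvalues are distinct (simple), so each has alg. mult. = geom. mult. = 1.
λ=-2: alg. mult. = 1, geom. mult. = 3 - rank(A - (-2)I) = 3 - 2 = 1
Sum of geometric multiplicities equals n, so A has n independent eigenvectors.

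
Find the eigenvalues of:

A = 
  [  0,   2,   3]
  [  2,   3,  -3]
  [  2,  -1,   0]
λ = 4, (-1 + √37)/2, (-1 - √37)/2  (≈ 4, 2.541, -3.541)

Characteristic polynomial: det(λI - A) = λ³ - 3λ² - 13λ + 36
Testing integer divisors of the constant term: p(4) = 0, so (λ - 4) is a factor:
p(λ) = (λ - 4)(λ² + λ - 9)
λ² + λ - 9 = 0  ⇒  λ = (-1 ± √((1)² - 4·(-9)))/2 = (-1 ± √(37))/2
  = (-1 + √37)/2,  (-1 - √37)/2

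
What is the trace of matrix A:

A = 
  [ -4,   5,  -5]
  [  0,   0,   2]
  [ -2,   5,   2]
-2

tr(A) = -4 + 0 + 2 = -2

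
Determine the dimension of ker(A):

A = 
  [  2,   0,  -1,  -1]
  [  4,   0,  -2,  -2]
nullity(A) = 3

Row reduce:
R2 → R2 - (2)·R1
REF = 
  [  2,   0,  -1,  -1]
  [  0,   0,   0,   0]
Pivot columns: 1 → 1 pivot.
rank(A) = 1, so nullity(A) = 4 - 1 = 3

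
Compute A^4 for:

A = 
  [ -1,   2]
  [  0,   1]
A^4 = 
  [  1,   0]
  [  0,   1]

A² = A·A:
A²[1,1] = (-1)(-1) + (2)(0) = 1
A²[1,2] = (-1)(2) + (2)(1) = 0
A²[2,1] = (0)(-1) + (1)(0) = 0
A²[2,2] = (0)(2) + (1)(1) = 1
A² = 
  [  1,   0]
  [  0,   1]

A^3 = A^2·A:
A^3[1,1] = (1)(-1) + (0)(0) = -1
A^3[1,2] = (1)(2) + (0)(1) = 2
A^3[2,1] = (0)(-1) + (1)(0) = 0
A^3[2,2] = (0)(2) + (1)(1) = 1
A^3 = 
  [ -1,   2]
  [  0,   1]

A^4 = A^3·A:
A^4[1,1] = (-1)(-1) + (2)(0) = 1
A^4[1,2] = (-1)(2) + (2)(1) = 0
A^4[2,1] = (0)(-1) + (1)(0) = 0
A^4[2,2] = (0)(2) + (1)(1) = 1
A^4 = 
  [  1,   0]
  [  0,   1]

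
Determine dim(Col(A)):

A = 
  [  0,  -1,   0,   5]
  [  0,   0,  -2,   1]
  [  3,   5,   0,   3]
dim(Col(A)) = 3

Row reduce:
Swap R1 ↔ R3
Swap R2 ↔ R3
REF = 
  [  3,   5,   0,   3]
  [  0,  -1,   0,   5]
  [  0,   0,  -2,   1]
Pivot columns: 1, 2, 3 → 3 pivots.
dim(Col(A)) = number of pivot columns = 3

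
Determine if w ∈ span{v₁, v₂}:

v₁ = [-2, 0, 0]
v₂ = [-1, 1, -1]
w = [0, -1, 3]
No

Form the augmented matrix and row-reduce:
[v₁|v₂|w] = 
  [ -2,  -1,   0]
  [  0,   1,  -1]
  [  0,  -1,   3]
R3 → R3 + (1)·R2
REF = 
  [ -2,  -1,   0]
  [  0,   1,  -1]
  [  0,   0,   2]

Row 3 reads [0 0 | 2], i.e. 0 = 2, so the system is inconsistent and w ∉ span{v₁, v₂}.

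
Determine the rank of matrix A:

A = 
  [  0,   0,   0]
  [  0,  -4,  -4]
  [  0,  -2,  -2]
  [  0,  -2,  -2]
rank(A) = 1

Row reduce:
Swap R1 ↔ R2
R3 → R3 - (1/2)·R1
R4 → R4 - (1/2)·R1
REF = 
  [  0,  -4,  -4]
  [  0,   0,   0]
  [  0,   0,   0]
  [  0,   0,   0]
Pivot columns: 2 → 1 pivot.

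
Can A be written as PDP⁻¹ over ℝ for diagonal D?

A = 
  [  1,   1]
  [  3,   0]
Yes

tr(A) = 1, det(A) = -3
Characteristic polynomial: λ² - tr(A)λ + det(A) = λ² - λ - 3
λ² - λ - 3 = 0  ⇒  λ = (1 ± √((-1)² - 4·(-3)))/2 = (1 ± √(13))/2
  = (1 + √13)/2,  (1 - √13)/2
Eigenvalues: (1 + √13)/2, (1 - √13)/2  (≈ 2.303, -1.303)
The two irrational eigenvalues are distinct (simple), so each has alg. mult. = geom. mult. = 1.
Sum of geometric multiplicities equals n, so A has n independent eigenvectors.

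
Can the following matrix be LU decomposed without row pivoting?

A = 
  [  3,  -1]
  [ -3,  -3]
Yes.
A[1,1] = 3 ≠ 0, so Gaussian elimination proceeds without a row swap: multiplier ℓ₂₁ = (-3)/(3) = -1, and U[2,2] = -3 - (-1)(-1) = -4.
L = 
  [  1,   0]
  [ -1,   1]
U = 
  [  3,  -1]
  [  0,  -4]
Check row 2 of LU: [(-1)(3), (-1)(-1) + (-4)] = [-3, -3] = row 2 of A ✓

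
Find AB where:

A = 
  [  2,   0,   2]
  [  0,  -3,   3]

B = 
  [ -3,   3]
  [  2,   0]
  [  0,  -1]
AB = 
  [ -6,   4]
  [ -6,  -3]

A is 2×3 and B is 3×2, so AB is 2×2. Each entry is (row of A)·(column of B):
AB[1,1] = (2)(-3) + (0)(2) + (2)(0) = -6
AB[1,2] = (2)(3) + (0)(0) + (2)(-1) = 4
AB[2,1] = (0)(-3) + (-3)(2) + (3)(0) = -6
AB[2,2] = (0)(3) + (-3)(0) + (3)(-1) = -3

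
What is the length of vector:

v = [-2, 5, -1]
5.477

||v||₂ = √((-2)² + (5)² + (-1)²) = √30 = 5.477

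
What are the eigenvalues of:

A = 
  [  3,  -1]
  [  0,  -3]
λ = 3, -3

tr(A) = 0, det(A) = -9
Characteristic polynomial: λ² - tr(A)λ + det(A) = λ² - 9
λ² - 9 = (λ + 3)(λ - 3)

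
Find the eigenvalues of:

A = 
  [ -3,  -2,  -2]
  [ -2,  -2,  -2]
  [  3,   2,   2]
λ = 0, -1, -2

Characteristic polynomial: det(λI - A) = λ³ + 3λ² + 2λ
The constant term is 0, so λ = 0 is a root: p(λ) = λ(λ² + 3λ + 2)
λ² + 3λ + 2 = (λ + 2)(λ + 1)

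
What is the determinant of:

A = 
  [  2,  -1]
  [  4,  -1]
For a 2×2 matrix, det = ad - bc = (2)(-1) - (-1)(4) = 2

det(A) = 2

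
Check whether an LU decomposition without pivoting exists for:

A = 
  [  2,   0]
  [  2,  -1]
Yes.
A[1,1] = 2 ≠ 0, so Gaussian elimination proceeds without a row swap: multiplier ℓ₂₁ = (2)/(2) = 1, and U[2,2] = -1 - (1)(0) = -1.
L = 
  [  1,   0]
  [  1,   1]
U = 
  [  2,   0]
  [  0,  -1]
Check row 2 of LU: [(1)(2), (1)(0) + (-1)] = [2, -1] = row 2 of A ✓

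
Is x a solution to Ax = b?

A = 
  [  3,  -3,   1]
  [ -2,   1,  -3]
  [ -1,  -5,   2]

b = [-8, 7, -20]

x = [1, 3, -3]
No

Ax = [-9, 10, -22] ≠ b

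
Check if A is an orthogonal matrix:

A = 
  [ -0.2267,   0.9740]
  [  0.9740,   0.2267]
Yes

AᵀA = 
  [  1.0001,   0]
  [  0,   1.0001]
≈ I (equal to I up to the 4-dp rounding of the entries)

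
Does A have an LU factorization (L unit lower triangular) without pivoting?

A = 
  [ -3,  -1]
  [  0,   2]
Yes.
A[1,1] = -3 ≠ 0, so Gaussian elimination proceeds without a row swap: multiplier ℓ₂₁ = (0)/(-3) = 0, and U[2,2] = 2 - (0)(-1) = 2.
L = 
  [  1,   0]
  [  0,   1]
U = 
  [ -3,  -1]
  [  0,   2]
Check row 2 of LU: [(0)(-3), (0)(-1) + 2] = [0, 2] = row 2 of A ✓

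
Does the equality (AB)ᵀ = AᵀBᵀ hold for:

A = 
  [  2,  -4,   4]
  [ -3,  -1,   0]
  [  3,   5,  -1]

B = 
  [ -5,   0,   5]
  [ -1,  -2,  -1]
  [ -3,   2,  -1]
No

(AB)ᵀ = 
  [-18,  16, -17]
  [ 16,   2, -12]
  [ 10, -14,  11]

AᵀBᵀ = 
  [  5,   1, -15]
  [ 45,   1,   5]
  [-25,  -3, -11]

The two matrices differ, so (AB)ᵀ ≠ AᵀBᵀ in general. The correct identity is (AB)ᵀ = BᵀAᵀ.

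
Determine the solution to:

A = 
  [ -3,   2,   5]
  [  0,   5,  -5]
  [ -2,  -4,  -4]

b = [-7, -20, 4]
Row reduce the augmented matrix [A|b]:
R3 → R3 - (2/3)·R1
R3 → R3 + (16/15)·R2
REF = 
  [   -3,     2,     5,    -7]
  [    0,     5,    -5,   -20]
  [    0,     0, -38/3, -38/3]

Back-substitution:
x₃ = (-38/3) / (-38/3) = 1
x₂ = (-20 - (-5)(1)) / 5 = -3
x₁ = (-7 - (2)(-3) - (5)(1)) / (-3) = 2

x = [2, -3, 1]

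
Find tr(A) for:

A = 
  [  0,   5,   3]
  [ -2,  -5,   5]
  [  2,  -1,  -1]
-6

tr(A) = 0 + -5 + -1 = -6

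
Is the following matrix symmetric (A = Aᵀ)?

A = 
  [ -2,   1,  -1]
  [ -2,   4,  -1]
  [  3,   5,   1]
No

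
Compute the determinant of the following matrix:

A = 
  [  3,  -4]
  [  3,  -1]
9

For a 2×2 matrix, det = ad - bc = (3)(-1) - (-4)(3) = 9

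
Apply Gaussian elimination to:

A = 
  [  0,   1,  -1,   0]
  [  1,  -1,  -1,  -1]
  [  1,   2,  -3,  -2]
Row operations:
Swap R1 ↔ R2
R3 → R3 - (1)·R1
R3 → R3 - (3)·R2

Resulting echelon form:
REF = 
  [  1,  -1,  -1,  -1]
  [  0,   1,  -1,   0]
  [  0,   0,   1,  -1]

Rank = 3 (number of non-zero pivot rows).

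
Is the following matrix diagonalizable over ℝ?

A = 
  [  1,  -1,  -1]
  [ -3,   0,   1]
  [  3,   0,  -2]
No

Characteristic polynomial: det(λI - A) = λ³ + λ² - 2λ - 3
By the rational root theorem any rational root is an integer dividing 3; none of those is a root, so p(λ) has no rational roots and hence (being an irreducible cubic) no repeated roots.
Discriminant of the cubic: Δ = -87
Δ < 0 ⇒ one real eigenvalue and a complex-conjugate pair: λ ≈ 1.547, -1.273 + 0.5638i, -1.273 - 0.5638i
Has complex eigenvalues (not diagonalizable over ℝ).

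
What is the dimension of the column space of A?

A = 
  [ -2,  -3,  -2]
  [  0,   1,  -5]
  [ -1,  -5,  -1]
dim(Col(A)) = 3

Row reduce:
R3 → R3 - (1/2)·R1
R3 → R3 + (7/2)·R2
REF = 
  [   -2,    -3,    -2]
  [    0,     1,    -5]
  [    0,     0, -35/2]
Pivot columns: 1, 2, 3 → 3 pivots.
dim(Col(A)) = number of pivot columns = 3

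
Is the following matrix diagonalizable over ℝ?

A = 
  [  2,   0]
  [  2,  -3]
Yes

tr(A) = -1, det(A) = -6
Characteristic polynomial: λ² - tr(A)λ + det(A) = λ² + λ - 6
λ² + λ - 6 = (λ + 3)(λ - 2)
Eigenvalues: 2, -3
λ=-3: alg. mult. = 1, geom. mult. = 2 - rank(A - (-3)I) = 2 - 1 = 1
λ=2: alg. mult. = 1, geom. mult. = 2 - rank(A - (2)I) = 2 - 1 = 1
Sum of geometric multiplicities equals n, so A has n independent eigenvectors.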